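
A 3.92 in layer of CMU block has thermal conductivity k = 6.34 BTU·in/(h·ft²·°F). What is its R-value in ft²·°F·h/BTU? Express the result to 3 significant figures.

0.618 ft²·°F·h/BTU

R = L/k = 3.92/6.34 = 0.6183 ft²·°F·h/BTU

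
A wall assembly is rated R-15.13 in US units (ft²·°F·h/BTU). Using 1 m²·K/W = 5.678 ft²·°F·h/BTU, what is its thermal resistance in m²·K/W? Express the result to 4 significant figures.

2.665 m²·K/W

R_SI = 15.13/5.678 = 2.6647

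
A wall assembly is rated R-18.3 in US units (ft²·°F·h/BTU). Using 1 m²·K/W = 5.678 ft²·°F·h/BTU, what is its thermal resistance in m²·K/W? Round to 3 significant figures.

3.22 m²·K/W

R_SI = 18.3/5.678 = 3.223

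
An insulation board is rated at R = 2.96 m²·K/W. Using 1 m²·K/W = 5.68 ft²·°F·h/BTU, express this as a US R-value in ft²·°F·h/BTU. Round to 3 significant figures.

R_US = 2.96 × 5.68 = 16.81

16.8 ft²·°F·h/BTU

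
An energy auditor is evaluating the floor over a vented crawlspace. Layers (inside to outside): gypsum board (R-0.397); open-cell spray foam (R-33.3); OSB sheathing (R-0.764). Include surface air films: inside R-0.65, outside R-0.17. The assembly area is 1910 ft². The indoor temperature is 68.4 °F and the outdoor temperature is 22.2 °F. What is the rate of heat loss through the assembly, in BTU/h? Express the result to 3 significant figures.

2500 BTU/h

R_total = 0.65 + 0.397 + 33.3 + 0.764 + 0.17 = 35.28 ft²·°F·h/BTU
Q = A·ΔT/R = 1910 × (68.4 − 22.2) / 35.28 = 2501 BTU/h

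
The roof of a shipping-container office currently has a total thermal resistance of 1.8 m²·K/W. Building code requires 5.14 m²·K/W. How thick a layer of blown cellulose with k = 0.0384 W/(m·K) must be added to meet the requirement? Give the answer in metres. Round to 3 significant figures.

ΔR = 5.14 − 1.8 = 3.34 m²·K/W
L = ΔR × k = 3.34 × 0.0384 = 0.1283 m

0.128 m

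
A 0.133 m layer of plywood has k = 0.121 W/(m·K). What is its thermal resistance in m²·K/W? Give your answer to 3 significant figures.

1.10 m²·K/W

R = L/k = 0.133/0.121 = 1.099 m²·K/W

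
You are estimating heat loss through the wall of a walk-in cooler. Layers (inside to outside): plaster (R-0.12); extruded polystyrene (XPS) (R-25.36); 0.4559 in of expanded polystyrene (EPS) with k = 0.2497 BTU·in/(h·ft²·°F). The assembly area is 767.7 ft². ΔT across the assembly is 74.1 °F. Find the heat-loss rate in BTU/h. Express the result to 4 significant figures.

0.4559/0.2497 = 1.8258
R_total = 0.12 + 25.36 + 1.8258 = 27.306 ft²·°F·h/BTU
Q = A·ΔT/R = 767.7 × 74.1 / 27.306 = 2083.3 BTU/h

2083 BTU/h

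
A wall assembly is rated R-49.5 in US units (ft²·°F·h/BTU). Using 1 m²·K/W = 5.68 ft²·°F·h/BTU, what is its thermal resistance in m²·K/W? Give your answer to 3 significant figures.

R_SI = 49.5/5.68 = 8.715

8.71 m²·K/W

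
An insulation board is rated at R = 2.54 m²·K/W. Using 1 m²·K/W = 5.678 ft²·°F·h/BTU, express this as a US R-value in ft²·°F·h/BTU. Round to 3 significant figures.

R_US = 2.54 × 5.678 = 14.42

14.4 ft²·°F·h/BTU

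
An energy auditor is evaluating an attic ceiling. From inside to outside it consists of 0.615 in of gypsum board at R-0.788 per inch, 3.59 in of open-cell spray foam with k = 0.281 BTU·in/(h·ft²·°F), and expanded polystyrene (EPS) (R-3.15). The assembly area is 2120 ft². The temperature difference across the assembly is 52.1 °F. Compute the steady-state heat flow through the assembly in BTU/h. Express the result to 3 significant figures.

0.615 × 0.788 = 0.4846
3.59/0.281 = 12.78
R_total = 0.4846 + 12.78 + 3.15 = 16.41 ft²·°F·h/BTU
Q = A·ΔT/R = 2120 × 52.1 / 16.41 = 6731 BTU/h

6730 BTU/h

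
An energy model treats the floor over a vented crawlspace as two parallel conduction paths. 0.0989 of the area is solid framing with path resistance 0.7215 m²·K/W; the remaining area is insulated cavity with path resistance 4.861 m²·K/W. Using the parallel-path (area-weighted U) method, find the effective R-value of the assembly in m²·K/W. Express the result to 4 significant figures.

3.101 m²·K/W

U_eff = 0.9011/4.861 + 0.0989/0.7215 = 0.18537 + 0.13708 = 0.32245
R_eff = 1/U_eff = 3.1013 m²·K/W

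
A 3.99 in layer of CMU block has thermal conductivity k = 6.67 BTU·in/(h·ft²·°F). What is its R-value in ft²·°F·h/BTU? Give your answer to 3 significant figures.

0.598 ft²·°F·h/BTU

R = L/k = 3.99/6.67 = 0.5982 ft²·°F·h/BTU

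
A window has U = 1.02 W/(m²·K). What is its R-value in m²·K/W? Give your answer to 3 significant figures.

R = 1/U = 1/1.02 = 0.9804

0.980 m²·K/W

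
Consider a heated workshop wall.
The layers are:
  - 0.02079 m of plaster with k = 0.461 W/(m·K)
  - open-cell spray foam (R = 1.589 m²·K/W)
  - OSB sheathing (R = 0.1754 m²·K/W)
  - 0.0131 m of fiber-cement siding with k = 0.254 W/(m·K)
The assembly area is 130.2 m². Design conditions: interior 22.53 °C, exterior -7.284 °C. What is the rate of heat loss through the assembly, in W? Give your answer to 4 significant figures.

2086 W

0.02079/0.461 = 0.045098
0.0131/0.254 = 0.051575
R_total = 0.045098 + 1.589 + 0.1754 + 0.051575 = 1.8611 m²·K/W
Q = A·ΔT/R = 130.2 × (22.53 − (-7.284)) / 1.8611 = 2085.8 W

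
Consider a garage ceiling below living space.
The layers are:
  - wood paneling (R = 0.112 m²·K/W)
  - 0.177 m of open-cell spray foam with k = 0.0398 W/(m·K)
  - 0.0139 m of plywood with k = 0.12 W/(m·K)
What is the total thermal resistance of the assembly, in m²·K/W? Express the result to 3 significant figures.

4.68 m²·K/W

0.177/0.0398 = 4.447
0.0139/0.12 = 0.1158
R_total = 0.112 + 4.447 + 0.1158 = 4.675 m²·K/W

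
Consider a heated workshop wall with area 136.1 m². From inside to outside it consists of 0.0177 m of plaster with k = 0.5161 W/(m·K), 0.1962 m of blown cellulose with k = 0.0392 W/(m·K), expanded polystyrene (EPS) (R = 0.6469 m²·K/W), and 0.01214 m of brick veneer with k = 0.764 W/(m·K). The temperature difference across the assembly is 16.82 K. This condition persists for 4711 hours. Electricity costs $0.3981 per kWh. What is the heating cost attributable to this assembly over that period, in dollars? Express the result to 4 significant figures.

752.9 dollars

0.0177/0.5161 = 0.034296
0.1962/0.0392 = 5.0051
0.01214/0.764 = 0.01589
R_total = 0.034296 + 5.0051 + 0.6469 + 0.01589 = 5.7022 m²·K/W
Q = 136.1 × 16.82 / 5.7022 = 401.46 W
E = 401.46 W × 4711 h / 1000 = 1891.3 kWh
Cost = 1891.3 × 0.3981 = $752.92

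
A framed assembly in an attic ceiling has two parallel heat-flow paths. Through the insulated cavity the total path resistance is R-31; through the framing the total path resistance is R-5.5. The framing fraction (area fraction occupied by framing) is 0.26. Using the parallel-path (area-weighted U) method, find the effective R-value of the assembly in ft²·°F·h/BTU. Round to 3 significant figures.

U_eff = 0.74/31 + 0.26/5.5 = 0.02387 + 0.04727 = 0.07114
R_eff = 1/U_eff = 14.06 ft²·°F·h/BTU

14.1 ft²·°F·h/BTU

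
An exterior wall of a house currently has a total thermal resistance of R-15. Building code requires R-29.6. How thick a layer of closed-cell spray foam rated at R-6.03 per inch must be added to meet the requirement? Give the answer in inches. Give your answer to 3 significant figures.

ΔR = 29.6 − 15 = 14.6 ft²·°F·h/BTU
L = ΔR / (R/in) = 14.6/6.03 = 2.421 in

2.42 in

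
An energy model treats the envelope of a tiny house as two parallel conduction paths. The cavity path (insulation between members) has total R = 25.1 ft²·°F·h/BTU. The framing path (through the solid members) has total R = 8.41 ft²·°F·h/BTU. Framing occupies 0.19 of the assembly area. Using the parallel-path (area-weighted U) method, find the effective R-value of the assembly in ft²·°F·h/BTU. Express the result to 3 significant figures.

U_eff = 0.81/25.1 + 0.19/8.41 = 0.03227 + 0.02259 = 0.05486
R_eff = 1/U_eff = 18.23 ft²·°F·h/BTU

18.2 ft²·°F·h/BTU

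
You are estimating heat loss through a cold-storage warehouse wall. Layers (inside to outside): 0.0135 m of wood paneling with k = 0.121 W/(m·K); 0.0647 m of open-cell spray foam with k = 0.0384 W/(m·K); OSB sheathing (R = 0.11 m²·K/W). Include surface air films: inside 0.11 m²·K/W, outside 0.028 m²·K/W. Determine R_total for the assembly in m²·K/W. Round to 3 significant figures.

0.0135/0.121 = 0.1116
0.0647/0.0384 = 1.685
R_total = 0.11 + 0.1116 + 1.685 + 0.11 + 0.028 = 2.044 m²·K/W

2.04 m²·K/W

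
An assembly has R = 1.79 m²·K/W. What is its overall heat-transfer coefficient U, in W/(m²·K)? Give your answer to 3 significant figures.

U = 1/R = 1/1.79 = 0.5587

0.559 W/(m²·K)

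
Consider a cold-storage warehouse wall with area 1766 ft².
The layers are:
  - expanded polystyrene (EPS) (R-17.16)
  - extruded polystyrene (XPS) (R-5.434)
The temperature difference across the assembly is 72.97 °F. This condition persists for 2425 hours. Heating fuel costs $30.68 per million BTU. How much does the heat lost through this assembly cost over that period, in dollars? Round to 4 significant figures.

R_total = 17.16 + 5.434 = 22.594 ft²·°F·h/BTU
Q = 1766 × 72.97 / 22.594 = 5703.5 BTU/h
E = 5703.5 × 2425 = 13831000 BTU
Cost = 13831000/10⁶ × 30.68 = $424.34

424.3 dollars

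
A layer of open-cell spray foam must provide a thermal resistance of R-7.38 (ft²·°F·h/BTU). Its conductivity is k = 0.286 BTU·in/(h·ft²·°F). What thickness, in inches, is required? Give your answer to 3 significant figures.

L = R × k = 7.38 × 0.286 = 2.111 in

2.11 in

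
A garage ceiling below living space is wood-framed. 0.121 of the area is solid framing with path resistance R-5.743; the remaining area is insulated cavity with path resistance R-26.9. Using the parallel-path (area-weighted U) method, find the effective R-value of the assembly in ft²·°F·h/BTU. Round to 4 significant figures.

18.61 ft²·°F·h/BTU

U_eff = 0.879/26.9 + 0.121/5.743 = 0.032677 + 0.021069 = 0.053746
R_eff = 1/U_eff = 18.606 ft²·°F·h/BTU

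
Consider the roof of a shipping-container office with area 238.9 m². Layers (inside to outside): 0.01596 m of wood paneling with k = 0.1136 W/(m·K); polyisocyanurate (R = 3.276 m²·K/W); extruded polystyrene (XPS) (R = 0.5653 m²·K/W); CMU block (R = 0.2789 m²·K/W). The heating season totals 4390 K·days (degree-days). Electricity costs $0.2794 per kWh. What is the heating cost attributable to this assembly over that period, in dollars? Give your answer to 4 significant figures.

1651 dollars

0.01596/0.1136 = 0.14049
R_total = 0.14049 + 3.276 + 0.5653 + 0.2789 = 4.2607 m²·K/W
E = A × HDD × 24 / R / 1000 = 238.9 × 4390 × 24 / 4.2607 / 1000 = 5907.6 kWh
Cost = 5907.6 × 0.2794 = $1650.6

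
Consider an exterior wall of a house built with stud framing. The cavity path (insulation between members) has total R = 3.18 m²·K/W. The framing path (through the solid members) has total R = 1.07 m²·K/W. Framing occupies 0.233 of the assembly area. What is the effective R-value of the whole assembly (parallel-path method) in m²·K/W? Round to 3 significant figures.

2.18 m²·K/W

U_eff = 0.767/3.18 + 0.233/1.07 = 0.2412 + 0.2178 = 0.459
R_eff = 1/U_eff = 2.179 m²·K/W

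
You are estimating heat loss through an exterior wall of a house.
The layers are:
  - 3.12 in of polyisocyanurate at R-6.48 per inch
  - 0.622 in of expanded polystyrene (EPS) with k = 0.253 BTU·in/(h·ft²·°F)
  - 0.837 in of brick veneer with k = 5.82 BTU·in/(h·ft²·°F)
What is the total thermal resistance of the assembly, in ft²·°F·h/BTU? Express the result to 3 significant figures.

3.12 × 6.48 = 20.22
0.622/0.253 = 2.458
0.837/5.82 = 0.1438
R_total = 20.22 + 2.458 + 0.1438 = 22.82 ft²·°F·h/BTU

22.8 ft²·°F·h/BTU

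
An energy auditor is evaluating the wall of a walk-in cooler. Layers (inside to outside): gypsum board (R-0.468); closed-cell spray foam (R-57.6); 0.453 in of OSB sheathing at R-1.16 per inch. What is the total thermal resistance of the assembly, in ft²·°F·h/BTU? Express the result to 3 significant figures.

58.6 ft²·°F·h/BTU

0.453 × 1.16 = 0.5255
R_total = 0.468 + 57.6 + 0.5255 = 58.59 ft²·°F·h/BTU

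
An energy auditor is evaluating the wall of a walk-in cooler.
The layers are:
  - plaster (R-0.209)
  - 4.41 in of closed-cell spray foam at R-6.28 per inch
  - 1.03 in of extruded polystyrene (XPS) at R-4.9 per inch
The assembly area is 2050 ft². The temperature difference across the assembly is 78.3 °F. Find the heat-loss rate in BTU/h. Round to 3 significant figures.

4.41 × 6.28 = 27.69
1.03 × 4.9 = 5.047
R_total = 0.209 + 27.69 + 5.047 = 32.95 ft²·°F·h/BTU
Q = A·ΔT/R = 2050 × 78.3 / 32.95 = 4871 BTU/h

4870 BTU/h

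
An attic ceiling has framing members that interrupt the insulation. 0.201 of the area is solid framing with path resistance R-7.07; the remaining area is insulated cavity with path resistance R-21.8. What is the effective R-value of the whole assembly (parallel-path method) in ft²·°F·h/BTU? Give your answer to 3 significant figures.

U_eff = 0.799/21.8 + 0.201/7.07 = 0.03665 + 0.02843 = 0.06508
R_eff = 1/U_eff = 15.37 ft²·°F·h/BTU

15.4 ft²·°F·h/BTU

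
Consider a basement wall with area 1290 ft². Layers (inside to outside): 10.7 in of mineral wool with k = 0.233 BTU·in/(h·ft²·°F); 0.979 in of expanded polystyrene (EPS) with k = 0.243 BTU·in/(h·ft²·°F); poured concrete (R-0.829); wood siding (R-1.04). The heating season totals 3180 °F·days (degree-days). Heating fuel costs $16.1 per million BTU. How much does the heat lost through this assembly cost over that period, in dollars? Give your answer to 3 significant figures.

10.7/0.233 = 45.92
0.979/0.243 = 4.029
R_total = 45.92 + 4.029 + 0.829 + 1.04 = 51.82 ft²·°F·h/BTU
E = A × HDD × 24 / R = 1290 × 3180 × 24 / 51.82 = 1900000 BTU
Cost = 1900000/10⁶ × 16.1 = $30.59

30.6 dollars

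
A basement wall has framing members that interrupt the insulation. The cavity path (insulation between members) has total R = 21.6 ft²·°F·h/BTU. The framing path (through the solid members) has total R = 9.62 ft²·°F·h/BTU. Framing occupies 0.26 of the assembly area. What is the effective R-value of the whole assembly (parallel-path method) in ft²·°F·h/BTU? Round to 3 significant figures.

16.3 ft²·°F·h/BTU

U_eff = 0.74/21.6 + 0.26/9.62 = 0.03426 + 0.02703 = 0.06129
R_eff = 1/U_eff = 16.32 ft²·°F·h/BTU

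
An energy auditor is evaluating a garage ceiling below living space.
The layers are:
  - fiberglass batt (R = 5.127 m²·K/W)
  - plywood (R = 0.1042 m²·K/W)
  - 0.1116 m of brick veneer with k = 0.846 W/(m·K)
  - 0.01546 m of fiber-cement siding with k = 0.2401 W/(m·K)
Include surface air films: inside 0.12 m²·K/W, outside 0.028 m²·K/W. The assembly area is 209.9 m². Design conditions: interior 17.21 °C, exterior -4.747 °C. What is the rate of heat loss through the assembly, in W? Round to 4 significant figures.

0.1116/0.846 = 0.13191
0.01546/0.2401 = 0.06439
R_total = 0.12 + 5.127 + 0.1042 + 0.13191 + 0.06439 + 0.028 = 5.5755 m²·K/W
Q = A·ΔT/R = 209.9 × (17.21 − (-4.747)) / 5.5755 = 826.61 W

826.6 W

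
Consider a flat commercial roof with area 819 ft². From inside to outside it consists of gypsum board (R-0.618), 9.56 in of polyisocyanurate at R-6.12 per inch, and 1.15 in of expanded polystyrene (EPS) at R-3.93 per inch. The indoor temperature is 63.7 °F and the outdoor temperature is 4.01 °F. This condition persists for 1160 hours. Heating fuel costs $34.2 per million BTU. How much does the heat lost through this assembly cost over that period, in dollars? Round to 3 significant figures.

30.5 dollars

9.56 × 6.12 = 58.51
1.15 × 3.93 = 4.519
R_total = 0.618 + 58.51 + 4.519 = 63.64 ft²·°F·h/BTU
Q = 819 × (63.7 − 4.01) / 63.64 = 768.1 BTU/h
E = 768.1 × 1160 = 891000 BTU
Cost = 891000/10⁶ × 34.2 = $30.47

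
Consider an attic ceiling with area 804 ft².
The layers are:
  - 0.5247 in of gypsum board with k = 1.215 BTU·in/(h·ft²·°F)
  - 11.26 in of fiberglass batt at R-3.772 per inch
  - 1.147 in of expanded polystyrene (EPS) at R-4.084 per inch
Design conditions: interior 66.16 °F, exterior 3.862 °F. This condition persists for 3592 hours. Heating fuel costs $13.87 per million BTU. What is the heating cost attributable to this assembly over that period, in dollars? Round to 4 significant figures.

0.5247/1.215 = 0.43185
11.26 × 3.772 = 42.473
1.147 × 4.084 = 4.6843
R_total = 0.43185 + 42.473 + 4.6843 = 47.589 ft²·°F·h/BTU
Q = 804 × (66.16 − 3.862) / 47.589 = 1052.5 BTU/h
E = 1052.5 × 3592 = 3780600 BTU
Cost = 3780600/10⁶ × 13.87 = $52.437

52.44 dollars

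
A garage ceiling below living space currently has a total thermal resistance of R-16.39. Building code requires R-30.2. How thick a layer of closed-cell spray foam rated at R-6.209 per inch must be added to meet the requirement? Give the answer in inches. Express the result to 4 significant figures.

ΔR = 30.2 − 16.39 = 13.81 ft²·°F·h/BTU
L = ΔR / (R/in) = 13.81/6.209 = 2.2242 in

2.224 in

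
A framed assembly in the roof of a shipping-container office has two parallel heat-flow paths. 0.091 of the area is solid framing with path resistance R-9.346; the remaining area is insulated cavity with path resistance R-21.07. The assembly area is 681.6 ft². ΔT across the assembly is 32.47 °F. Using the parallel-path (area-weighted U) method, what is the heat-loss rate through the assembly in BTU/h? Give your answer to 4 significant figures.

1170 BTU/h

U_eff = 0.909/21.07 + 0.091/9.346 = 0.043142 + 0.0097368 = 0.052879
R_eff = 1/U_eff = 18.911 ft²·°F·h/BTU
Q = 681.6 × 32.47 / 18.911 = 1170.3 BTU/h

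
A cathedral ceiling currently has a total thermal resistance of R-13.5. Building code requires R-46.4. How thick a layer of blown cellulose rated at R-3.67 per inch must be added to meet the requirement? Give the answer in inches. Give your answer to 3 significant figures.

8.96 in

ΔR = 46.4 − 13.5 = 32.9 ft²·°F·h/BTU
L = ΔR / (R/in) = 32.9/3.67 = 8.965 in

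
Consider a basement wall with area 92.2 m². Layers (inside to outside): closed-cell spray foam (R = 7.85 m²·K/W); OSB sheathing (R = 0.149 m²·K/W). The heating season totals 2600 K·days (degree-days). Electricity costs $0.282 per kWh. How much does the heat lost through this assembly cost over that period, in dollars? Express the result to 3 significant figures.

203 dollars

R_total = 7.85 + 0.149 = 7.999 m²·K/W
E = A × HDD × 24 / R / 1000 = 92.2 × 2600 × 24 / 7.999 / 1000 = 719.2 kWh
Cost = 719.2 × 0.282 = $202.8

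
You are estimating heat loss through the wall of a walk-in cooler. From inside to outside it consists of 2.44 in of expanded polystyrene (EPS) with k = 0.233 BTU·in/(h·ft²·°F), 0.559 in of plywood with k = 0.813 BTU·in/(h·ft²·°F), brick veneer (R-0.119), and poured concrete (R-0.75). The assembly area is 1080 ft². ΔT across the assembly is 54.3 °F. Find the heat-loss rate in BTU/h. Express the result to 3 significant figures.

2.44/0.233 = 10.47
0.559/0.813 = 0.6876
R_total = 10.47 + 0.6876 + 0.119 + 0.75 = 12.03 ft²·°F·h/BTU
Q = A·ΔT/R = 1080 × 54.3 / 12.03 = 4875 BTU/h

4880 BTU/h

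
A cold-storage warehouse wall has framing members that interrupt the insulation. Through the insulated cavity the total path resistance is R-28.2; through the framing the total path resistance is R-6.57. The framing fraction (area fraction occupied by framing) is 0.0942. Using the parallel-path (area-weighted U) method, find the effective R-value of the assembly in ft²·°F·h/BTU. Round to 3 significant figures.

21.5 ft²·°F·h/BTU

U_eff = 0.9058/28.2 + 0.0942/6.57 = 0.03212 + 0.01434 = 0.04646
R_eff = 1/U_eff = 21.52 ft²·°F·h/BTU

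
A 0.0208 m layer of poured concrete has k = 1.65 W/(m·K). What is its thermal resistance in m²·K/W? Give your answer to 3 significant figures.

0.0126 m²·K/W

R = L/k = 0.0208/1.65 = 0.01261 m²·K/W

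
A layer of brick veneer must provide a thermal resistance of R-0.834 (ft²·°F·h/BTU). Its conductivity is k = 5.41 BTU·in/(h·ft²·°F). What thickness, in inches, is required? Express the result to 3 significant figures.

4.51 in

L = R × k = 0.834 × 5.41 = 4.512 in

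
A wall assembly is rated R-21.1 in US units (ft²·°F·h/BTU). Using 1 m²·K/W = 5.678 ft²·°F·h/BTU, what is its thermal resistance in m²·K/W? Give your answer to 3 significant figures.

R_SI = 21.1/5.678 = 3.716

3.72 m²·K/W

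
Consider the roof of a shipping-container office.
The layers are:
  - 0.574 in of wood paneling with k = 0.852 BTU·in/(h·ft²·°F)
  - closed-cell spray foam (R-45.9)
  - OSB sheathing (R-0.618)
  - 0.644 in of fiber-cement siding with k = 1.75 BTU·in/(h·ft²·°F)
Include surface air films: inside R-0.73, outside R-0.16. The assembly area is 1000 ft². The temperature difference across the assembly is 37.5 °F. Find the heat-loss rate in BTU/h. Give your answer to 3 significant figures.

0.574/0.852 = 0.6737
0.644/1.75 = 0.368
R_total = 0.73 + 0.6737 + 45.9 + 0.618 + 0.368 + 0.16 = 48.45 ft²·°F·h/BTU
Q = A·ΔT/R = 1000 × 37.5 / 48.45 = 774 BTU/h

774 BTU/h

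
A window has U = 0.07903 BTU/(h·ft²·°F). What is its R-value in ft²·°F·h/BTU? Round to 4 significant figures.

12.65 ft²·°F·h/BTU

R = 1/U = 1/0.07903 = 12.653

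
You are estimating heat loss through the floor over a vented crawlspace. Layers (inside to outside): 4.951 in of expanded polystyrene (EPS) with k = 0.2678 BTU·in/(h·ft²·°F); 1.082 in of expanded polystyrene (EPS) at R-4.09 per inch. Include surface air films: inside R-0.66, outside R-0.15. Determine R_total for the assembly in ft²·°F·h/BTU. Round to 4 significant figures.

4.951/0.2678 = 18.488
1.082 × 4.09 = 4.4254
R_total = 0.66 + 18.488 + 4.4254 + 0.15 = 23.723 ft²·°F·h/BTU

23.72 ft²·°F·h/BTU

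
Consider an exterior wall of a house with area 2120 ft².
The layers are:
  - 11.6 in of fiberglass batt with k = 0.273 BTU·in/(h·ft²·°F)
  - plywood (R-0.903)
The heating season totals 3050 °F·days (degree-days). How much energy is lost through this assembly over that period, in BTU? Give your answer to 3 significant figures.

11.6/0.273 = 42.49
R_total = 42.49 + 0.903 = 43.39 ft²·°F·h/BTU
E = A × HDD × 24 / R = 2120 × 3050 × 24 / 43.39 = 3576000 BTU

3580000 BTU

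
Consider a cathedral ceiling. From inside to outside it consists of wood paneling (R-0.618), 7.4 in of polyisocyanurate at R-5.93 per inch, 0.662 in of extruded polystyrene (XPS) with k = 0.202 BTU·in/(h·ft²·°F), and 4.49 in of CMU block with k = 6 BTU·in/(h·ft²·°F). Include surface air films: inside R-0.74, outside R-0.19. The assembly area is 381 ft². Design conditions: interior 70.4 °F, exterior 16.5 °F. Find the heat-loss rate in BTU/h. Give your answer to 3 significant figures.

7.4 × 5.93 = 43.88
0.662/0.202 = 3.277
4.49/6 = 0.7483
R_total = 0.74 + 0.618 + 43.88 + 3.277 + 0.7483 + 0.19 = 49.46 ft²·°F·h/BTU
Q = A·ΔT/R = 381 × (70.4 − 16.5) / 49.46 = 415.2 BTU/h

415 BTU/h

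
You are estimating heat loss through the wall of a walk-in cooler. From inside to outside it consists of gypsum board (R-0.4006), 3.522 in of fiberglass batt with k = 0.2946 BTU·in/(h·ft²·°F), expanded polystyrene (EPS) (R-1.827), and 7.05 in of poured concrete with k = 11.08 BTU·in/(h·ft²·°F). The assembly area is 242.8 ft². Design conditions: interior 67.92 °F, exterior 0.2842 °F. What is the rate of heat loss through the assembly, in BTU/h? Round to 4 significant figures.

3.522/0.2946 = 11.955
7.05/11.08 = 0.63628
R_total = 0.4006 + 11.955 + 1.827 + 0.63628 = 14.819 ft²·°F·h/BTU
Q = A·ΔT/R = 242.8 × (67.92 − 0.2842) / 14.819 = 1108.2 BTU/h

1108 BTU/h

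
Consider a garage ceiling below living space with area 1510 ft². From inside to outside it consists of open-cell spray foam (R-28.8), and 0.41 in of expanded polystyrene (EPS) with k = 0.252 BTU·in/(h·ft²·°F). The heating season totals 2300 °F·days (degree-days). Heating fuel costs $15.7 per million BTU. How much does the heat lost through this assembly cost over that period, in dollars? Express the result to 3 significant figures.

0.41/0.252 = 1.627
R_total = 28.8 + 1.627 = 30.43 ft²·°F·h/BTU
E = A × HDD × 24 / R = 1510 × 2300 × 24 / 30.43 = 2739000 BTU
Cost = 2739000/10⁶ × 15.7 = $43.01

43.0 dollars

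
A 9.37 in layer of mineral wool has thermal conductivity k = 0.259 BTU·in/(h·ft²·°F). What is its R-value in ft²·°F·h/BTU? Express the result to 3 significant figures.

R = L/k = 9.37/0.259 = 36.18 ft²·°F·h/BTU

36.2 ft²·°F·h/BTU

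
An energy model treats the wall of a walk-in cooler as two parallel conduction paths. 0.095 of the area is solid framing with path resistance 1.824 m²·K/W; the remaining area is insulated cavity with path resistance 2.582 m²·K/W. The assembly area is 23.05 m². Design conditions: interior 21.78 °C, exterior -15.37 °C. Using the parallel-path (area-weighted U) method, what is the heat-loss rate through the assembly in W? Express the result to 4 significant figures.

U_eff = 0.905/2.582 + 0.095/1.824 = 0.3505 + 0.052083 = 0.40259
R_eff = 1/U_eff = 2.4839 m²·K/W
Q = 23.05 × (21.78 − (-15.37)) / 2.4839 = 344.74 W

344.7 W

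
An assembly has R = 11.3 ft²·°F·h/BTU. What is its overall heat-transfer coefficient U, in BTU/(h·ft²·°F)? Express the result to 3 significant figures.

0.0885 BTU/(h·ft²·°F)

U = 1/R = 1/11.3 = 0.0885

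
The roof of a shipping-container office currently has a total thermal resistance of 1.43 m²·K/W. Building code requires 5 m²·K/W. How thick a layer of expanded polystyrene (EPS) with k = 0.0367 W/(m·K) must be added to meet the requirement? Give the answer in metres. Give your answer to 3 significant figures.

ΔR = 5 − 1.43 = 3.57 m²·K/W
L = ΔR × k = 3.57 × 0.0367 = 0.131 m

0.131 m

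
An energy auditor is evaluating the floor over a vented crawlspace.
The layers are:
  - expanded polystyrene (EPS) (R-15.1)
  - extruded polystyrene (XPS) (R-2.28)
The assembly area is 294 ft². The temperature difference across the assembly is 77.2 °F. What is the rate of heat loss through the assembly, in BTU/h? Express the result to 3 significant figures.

R_total = 15.1 + 2.28 = 17.38 ft²·°F·h/BTU
Q = A·ΔT/R = 294 × 77.2 / 17.38 = 1306 BTU/h

1310 BTU/h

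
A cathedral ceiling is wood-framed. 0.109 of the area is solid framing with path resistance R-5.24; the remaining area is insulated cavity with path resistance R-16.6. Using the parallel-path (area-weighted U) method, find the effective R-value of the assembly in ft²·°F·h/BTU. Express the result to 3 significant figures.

U_eff = 0.891/16.6 + 0.109/5.24 = 0.05367 + 0.0208 = 0.07448
R_eff = 1/U_eff = 13.43 ft²·°F·h/BTU

13.4 ft²·°F·h/BTU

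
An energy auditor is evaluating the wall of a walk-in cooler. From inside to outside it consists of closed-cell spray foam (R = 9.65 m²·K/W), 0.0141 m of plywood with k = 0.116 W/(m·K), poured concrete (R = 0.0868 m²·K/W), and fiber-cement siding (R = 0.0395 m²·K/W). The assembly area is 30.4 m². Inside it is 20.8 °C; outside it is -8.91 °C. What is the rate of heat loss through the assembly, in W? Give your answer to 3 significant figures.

91.3 W

0.0141/0.116 = 0.1216
R_total = 9.65 + 0.1216 + 0.0868 + 0.0395 = 9.898 m²·K/W
Q = A·ΔT/R = 30.4 × (20.8 − (-8.91)) / 9.898 = 91.25 W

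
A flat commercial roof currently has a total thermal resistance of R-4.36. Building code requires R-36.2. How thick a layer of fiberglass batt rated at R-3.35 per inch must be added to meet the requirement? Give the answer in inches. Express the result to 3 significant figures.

ΔR = 36.2 − 4.36 = 31.84 ft²·°F·h/BTU
L = ΔR / (R/in) = 31.84/3.35 = 9.504 in

9.50 in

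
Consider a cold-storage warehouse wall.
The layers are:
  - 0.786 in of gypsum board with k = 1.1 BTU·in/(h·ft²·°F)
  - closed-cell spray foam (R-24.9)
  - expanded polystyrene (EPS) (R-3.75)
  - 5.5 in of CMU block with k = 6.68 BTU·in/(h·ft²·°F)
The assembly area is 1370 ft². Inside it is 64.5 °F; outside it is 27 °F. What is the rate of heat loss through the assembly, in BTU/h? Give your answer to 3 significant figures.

1700 BTU/h

0.786/1.1 = 0.7145
5.5/6.68 = 0.8234
R_total = 0.7145 + 24.9 + 3.75 + 0.8234 = 30.19 ft²·°F·h/BTU
Q = A·ΔT/R = 1370 × (64.5 − 27) / 30.19 = 1702 BTU/h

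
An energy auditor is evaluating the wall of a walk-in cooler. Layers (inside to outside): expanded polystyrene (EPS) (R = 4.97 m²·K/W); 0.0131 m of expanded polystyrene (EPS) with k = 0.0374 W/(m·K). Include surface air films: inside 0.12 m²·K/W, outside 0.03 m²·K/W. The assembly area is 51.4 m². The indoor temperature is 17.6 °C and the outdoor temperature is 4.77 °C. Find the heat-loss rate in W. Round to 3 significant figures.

121 W

0.0131/0.0374 = 0.3503
R_total = 0.12 + 4.97 + 0.3503 + 0.03 = 5.47 m²·K/W
Q = A·ΔT/R = 51.4 × (17.6 − 4.77) / 5.47 = 120.6 W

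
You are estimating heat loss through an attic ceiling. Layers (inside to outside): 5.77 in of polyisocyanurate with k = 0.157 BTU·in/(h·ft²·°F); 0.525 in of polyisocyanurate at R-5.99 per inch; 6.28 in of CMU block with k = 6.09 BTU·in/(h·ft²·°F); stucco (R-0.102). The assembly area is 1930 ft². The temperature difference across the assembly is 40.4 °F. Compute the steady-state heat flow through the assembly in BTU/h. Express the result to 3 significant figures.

5.77/0.157 = 36.75
0.525 × 5.99 = 3.145
6.28/6.09 = 1.031
R_total = 36.75 + 3.145 + 1.031 + 0.102 = 41.03 ft²·°F·h/BTU
Q = A·ΔT/R = 1930 × 40.4 / 41.03 = 1900 BTU/h

1900 BTU/h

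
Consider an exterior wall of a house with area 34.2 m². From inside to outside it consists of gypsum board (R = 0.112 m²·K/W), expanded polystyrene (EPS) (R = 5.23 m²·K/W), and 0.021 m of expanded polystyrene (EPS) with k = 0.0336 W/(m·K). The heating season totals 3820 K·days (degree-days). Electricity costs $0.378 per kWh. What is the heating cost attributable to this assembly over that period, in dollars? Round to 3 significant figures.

199 dollars

0.021/0.0336 = 0.625
R_total = 0.112 + 5.23 + 0.625 = 5.967 m²·K/W
E = A × HDD × 24 / R / 1000 = 34.2 × 3820 × 24 / 5.967 / 1000 = 525.5 kWh
Cost = 525.5 × 0.378 = $198.6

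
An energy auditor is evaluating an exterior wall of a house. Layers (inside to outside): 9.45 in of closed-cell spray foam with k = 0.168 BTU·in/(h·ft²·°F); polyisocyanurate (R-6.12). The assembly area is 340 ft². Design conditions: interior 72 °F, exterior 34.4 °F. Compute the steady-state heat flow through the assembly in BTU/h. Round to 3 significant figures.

205 BTU/h

9.45/0.168 = 56.25
R_total = 56.25 + 6.12 = 62.37 ft²·°F·h/BTU
Q = A·ΔT/R = 340 × (72 − 34.4) / 62.37 = 205 BTU/h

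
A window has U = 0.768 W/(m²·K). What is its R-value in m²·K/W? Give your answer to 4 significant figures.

R = 1/U = 1/0.768 = 1.3021

1.302 m²·K/W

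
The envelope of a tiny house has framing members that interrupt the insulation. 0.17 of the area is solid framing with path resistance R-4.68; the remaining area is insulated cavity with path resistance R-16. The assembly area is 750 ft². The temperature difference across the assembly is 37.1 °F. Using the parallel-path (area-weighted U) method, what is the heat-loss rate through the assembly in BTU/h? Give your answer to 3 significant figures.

2450 BTU/h

U_eff = 0.83/16 + 0.17/4.68 = 0.05187 + 0.03632 = 0.0882
R_eff = 1/U_eff = 11.34 ft²·°F·h/BTU
Q = 750 × 37.1 / 11.34 = 2454 BTU/h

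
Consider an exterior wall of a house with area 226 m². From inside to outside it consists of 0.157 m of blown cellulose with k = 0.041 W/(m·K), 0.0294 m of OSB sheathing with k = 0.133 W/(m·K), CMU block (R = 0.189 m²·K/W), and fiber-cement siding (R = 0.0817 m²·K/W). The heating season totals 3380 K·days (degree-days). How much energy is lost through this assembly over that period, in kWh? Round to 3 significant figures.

4240 kWh

0.157/0.041 = 3.829
0.0294/0.133 = 0.2211
R_total = 3.829 + 0.2211 + 0.189 + 0.0817 = 4.321 m²·K/W
E = A × HDD × 24 / R / 1000 = 226 × 3380 × 24 / 4.321 / 1000 = 4243 kWh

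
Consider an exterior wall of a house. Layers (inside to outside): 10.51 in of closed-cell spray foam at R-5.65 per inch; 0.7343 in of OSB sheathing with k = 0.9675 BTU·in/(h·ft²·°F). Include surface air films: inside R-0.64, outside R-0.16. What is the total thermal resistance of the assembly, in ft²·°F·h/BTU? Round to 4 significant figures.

60.94 ft²·°F·h/BTU

10.51 × 5.65 = 59.382
0.7343/0.9675 = 0.75897
R_total = 0.64 + 59.382 + 0.75897 + 0.16 = 60.94 ft²·°F·h/BTU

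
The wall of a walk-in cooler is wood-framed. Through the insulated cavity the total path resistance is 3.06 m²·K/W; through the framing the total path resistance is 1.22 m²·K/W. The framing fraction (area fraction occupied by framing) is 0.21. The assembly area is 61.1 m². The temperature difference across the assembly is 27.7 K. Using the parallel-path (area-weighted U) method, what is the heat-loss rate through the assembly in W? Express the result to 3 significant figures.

U_eff = 0.79/3.06 + 0.21/1.22 = 0.2582 + 0.1721 = 0.4303
R_eff = 1/U_eff = 2.324 m²·K/W
Q = 61.1 × 27.7 / 2.324 = 728.3 W

728 W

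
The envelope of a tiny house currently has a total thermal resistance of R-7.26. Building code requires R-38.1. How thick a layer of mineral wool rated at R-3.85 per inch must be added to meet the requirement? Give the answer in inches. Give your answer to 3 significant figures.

ΔR = 38.1 − 7.26 = 30.84 ft²·°F·h/BTU
L = ΔR / (R/in) = 30.84/3.85 = 8.01 in

8.01 in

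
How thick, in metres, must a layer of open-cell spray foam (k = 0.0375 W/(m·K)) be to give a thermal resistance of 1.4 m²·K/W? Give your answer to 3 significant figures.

L = R·k = 1.4 × 0.0375 = 0.0525 m

0.0525 m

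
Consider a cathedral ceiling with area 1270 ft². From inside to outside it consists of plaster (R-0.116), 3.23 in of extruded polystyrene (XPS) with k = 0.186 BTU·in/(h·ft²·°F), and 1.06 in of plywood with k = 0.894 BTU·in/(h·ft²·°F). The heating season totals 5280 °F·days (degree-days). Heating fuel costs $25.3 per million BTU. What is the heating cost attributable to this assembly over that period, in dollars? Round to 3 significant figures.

3.23/0.186 = 17.37
1.06/0.894 = 1.186
R_total = 0.116 + 17.37 + 1.186 = 18.67 ft²·°F·h/BTU
E = A × HDD × 24 / R = 1270 × 5280 × 24 / 18.67 = 8621000 BTU
Cost = 8621000/10⁶ × 25.3 = $218.1

218 dollars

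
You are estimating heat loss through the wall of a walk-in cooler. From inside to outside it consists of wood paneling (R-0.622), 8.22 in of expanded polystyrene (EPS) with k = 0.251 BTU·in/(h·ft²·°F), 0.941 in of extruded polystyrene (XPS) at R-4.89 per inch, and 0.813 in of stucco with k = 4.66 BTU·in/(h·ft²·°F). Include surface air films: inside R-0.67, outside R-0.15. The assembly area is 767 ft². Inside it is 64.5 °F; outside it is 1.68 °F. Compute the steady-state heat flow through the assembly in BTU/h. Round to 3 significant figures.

8.22/0.251 = 32.75
0.941 × 4.89 = 4.601
0.813/4.66 = 0.1745
R_total = 0.67 + 0.622 + 32.75 + 4.601 + 0.1745 + 0.15 = 38.97 ft²·°F·h/BTU
Q = A·ΔT/R = 767 × (64.5 − 1.68) / 38.97 = 1237 BTU/h

1240 BTU/h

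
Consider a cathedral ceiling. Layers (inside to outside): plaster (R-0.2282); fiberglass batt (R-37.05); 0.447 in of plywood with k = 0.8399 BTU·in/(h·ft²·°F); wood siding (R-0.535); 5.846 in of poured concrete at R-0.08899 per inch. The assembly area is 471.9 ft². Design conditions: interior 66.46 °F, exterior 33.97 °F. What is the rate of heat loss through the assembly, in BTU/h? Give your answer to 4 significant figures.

394.5 BTU/h

0.447/0.8399 = 0.53221
5.846 × 0.08899 = 0.52024
R_total = 0.2282 + 37.05 + 0.53221 + 0.535 + 0.52024 = 38.866 ft²·°F·h/BTU
Q = A·ΔT/R = 471.9 × (66.46 − 33.97) / 38.866 = 394.49 BTU/h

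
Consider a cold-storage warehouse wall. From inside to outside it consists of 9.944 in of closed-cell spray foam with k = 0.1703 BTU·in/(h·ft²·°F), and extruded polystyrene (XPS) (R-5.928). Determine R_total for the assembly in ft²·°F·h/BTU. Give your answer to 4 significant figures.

64.32 ft²·°F·h/BTU

9.944/0.1703 = 58.391
R_total = 58.391 + 5.928 = 64.319 ft²·°F·h/BTU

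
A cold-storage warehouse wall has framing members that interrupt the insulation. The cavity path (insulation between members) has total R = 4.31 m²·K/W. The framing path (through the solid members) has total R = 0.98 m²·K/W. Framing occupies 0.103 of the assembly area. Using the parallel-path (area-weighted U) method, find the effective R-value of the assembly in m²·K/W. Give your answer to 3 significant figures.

3.19 m²·K/W

U_eff = 0.897/4.31 + 0.103/0.98 = 0.2081 + 0.1051 = 0.3132
R_eff = 1/U_eff = 3.193 m²·K/W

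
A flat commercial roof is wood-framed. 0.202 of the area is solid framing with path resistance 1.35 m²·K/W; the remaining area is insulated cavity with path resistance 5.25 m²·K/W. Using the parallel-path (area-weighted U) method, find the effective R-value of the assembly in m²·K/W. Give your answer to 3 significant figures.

3.32 m²·K/W

U_eff = 0.798/5.25 + 0.202/1.35 = 0.152 + 0.1496 = 0.3016
R_eff = 1/U_eff = 3.315 m²·K/W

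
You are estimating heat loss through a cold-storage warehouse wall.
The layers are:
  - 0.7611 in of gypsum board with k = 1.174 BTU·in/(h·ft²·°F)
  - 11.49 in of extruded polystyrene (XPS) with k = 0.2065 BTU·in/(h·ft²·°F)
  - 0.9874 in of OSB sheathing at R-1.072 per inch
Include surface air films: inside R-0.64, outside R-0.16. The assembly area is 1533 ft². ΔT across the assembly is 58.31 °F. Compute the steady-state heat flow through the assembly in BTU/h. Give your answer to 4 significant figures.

1537 BTU/h

0.7611/1.174 = 0.6483
11.49/0.2065 = 55.642
0.9874 × 1.072 = 1.0585
R_total = 0.64 + 0.6483 + 55.642 + 1.0585 + 0.16 = 58.148 ft²·°F·h/BTU
Q = A·ΔT/R = 1533 × 58.31 / 58.148 = 1537.3 BTU/h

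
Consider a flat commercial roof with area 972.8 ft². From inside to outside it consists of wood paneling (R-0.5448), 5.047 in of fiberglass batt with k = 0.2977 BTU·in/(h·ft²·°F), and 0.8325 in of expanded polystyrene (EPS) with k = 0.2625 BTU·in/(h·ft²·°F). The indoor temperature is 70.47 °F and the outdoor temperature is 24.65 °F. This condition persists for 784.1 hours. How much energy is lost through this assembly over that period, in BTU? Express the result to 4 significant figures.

1691000 BTU

5.047/0.2977 = 16.953
0.8325/0.2625 = 3.1714
R_total = 0.5448 + 16.953 + 3.1714 = 20.67 ft²·°F·h/BTU
Q = 972.8 × (70.47 − 24.65) / 20.67 = 2156.5 BTU/h
E = 2156.5 × 784.1 = 1690900 BTU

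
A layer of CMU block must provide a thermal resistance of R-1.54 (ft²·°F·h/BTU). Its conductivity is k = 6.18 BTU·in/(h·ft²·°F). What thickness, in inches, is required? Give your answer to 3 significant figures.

L = R × k = 1.54 × 6.18 = 9.517 in

9.52 in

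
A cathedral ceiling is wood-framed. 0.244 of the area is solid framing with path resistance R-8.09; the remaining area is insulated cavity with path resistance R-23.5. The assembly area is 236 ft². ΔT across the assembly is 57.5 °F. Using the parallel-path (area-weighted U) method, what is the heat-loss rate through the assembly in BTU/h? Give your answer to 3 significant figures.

846 BTU/h

U_eff = 0.756/23.5 + 0.244/8.09 = 0.03217 + 0.03016 = 0.06233
R_eff = 1/U_eff = 16.04 ft²·°F·h/BTU
Q = 236 × 57.5 / 16.04 = 845.8 BTU/h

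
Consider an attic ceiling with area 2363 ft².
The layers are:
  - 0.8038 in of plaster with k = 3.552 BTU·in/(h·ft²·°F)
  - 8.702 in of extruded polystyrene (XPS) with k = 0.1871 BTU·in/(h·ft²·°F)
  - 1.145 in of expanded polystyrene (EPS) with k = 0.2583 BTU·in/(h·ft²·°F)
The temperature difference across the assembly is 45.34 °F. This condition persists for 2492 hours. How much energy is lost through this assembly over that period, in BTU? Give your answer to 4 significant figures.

5218000 BTU

0.8038/3.552 = 0.2263
8.702/0.1871 = 46.51
1.145/0.2583 = 4.4328
R_total = 0.2263 + 46.51 + 4.4328 = 51.169 ft²·°F·h/BTU
Q = 2363 × 45.34 / 51.169 = 2093.8 BTU/h
E = 2093.8 × 2492 = 5217800 BTU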